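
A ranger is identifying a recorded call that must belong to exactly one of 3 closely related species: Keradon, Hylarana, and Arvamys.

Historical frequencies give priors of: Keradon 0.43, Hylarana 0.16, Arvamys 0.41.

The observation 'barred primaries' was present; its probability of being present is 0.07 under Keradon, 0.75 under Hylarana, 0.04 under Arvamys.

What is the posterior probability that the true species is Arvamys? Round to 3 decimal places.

For each hypothesis, the unnormalized posterior weight is prior × likelihood:
  Keradon: 0.43 × 0.07 = 0.0301
  Hylarana: 0.16 × 0.75 = 0.12
  Arvamys: 0.41 × 0.04 = 0.0164
The unnormalized weights sum to 0.1665.
P(Arvamys | evidence) = 0.0164 / 0.1665 ≈ 0.098.

0.098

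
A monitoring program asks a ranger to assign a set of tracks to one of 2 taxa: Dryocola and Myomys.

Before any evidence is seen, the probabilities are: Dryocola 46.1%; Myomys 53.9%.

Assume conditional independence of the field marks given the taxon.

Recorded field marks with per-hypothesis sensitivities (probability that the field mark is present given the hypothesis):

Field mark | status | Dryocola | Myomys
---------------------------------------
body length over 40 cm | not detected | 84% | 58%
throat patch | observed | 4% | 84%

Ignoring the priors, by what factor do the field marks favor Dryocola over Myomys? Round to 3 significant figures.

Take the product of per-field mark likelihoods under each hypothesis (using 1 − P(present | H) for each absent field mark), then divide.
  Dryocola: (1 − 0.84) × 0.04 = 0.0064
  Myomys: (1 − 0.58) × 0.84 = 0.3528
Bayes factor = 0.0064 / 0.3528 ≈ 0.0181

0.0181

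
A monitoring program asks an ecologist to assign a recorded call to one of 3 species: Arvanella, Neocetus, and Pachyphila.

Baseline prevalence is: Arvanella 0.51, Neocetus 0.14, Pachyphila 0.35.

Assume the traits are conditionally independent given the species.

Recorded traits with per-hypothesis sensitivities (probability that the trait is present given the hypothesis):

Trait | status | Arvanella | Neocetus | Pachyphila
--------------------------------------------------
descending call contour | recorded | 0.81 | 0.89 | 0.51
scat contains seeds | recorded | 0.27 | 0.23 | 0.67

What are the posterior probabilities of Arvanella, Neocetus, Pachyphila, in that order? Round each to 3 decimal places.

0.429, 0.110, 0.460

By Bayes' rule with conditional independence, the unnormalized weight for each hypothesis is prior × ∏ likelihoods:
  Arvanella: 0.51 × 0.81 × 0.27 = 0.11154
  Neocetus: 0.14 × 0.89 × 0.23 = 0.028658
  Pachyphila: 0.35 × 0.51 × 0.67 = 0.1196
Marginal likelihood of the evidence = 0.25979.
P(Arvanella | evidence) = 0.11154 / 0.25979 ≈ 0.429
P(Neocetus | evidence) = 0.028658 / 0.25979 ≈ 0.110
P(Pachyphila | evidence) = 0.1196 / 0.25979 ≈ 0.460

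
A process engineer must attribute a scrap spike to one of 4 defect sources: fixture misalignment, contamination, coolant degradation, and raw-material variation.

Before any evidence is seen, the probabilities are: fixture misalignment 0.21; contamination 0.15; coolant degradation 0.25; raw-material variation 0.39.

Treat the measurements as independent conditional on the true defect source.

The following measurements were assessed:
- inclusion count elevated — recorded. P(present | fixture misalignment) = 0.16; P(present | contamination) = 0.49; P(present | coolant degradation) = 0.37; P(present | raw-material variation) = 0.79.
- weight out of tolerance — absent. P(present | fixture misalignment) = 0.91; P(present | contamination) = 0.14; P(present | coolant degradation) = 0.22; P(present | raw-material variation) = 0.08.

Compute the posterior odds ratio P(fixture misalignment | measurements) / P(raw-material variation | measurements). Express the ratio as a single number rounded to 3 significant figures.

0.0107

Unnormalized posterior weight (prior times the measurement likelihoods) for each of the two hypotheses (using 1 − P(present | H) for each absent measurement):
  fixture misalignment: 0.21 × 0.16 × (1 − 0.91) = 0.003024
  raw-material variation: 0.39 × 0.79 × (1 − 0.08) = 0.28345
Posterior odds = 0.003024 / 0.28345 ≈ 0.0107.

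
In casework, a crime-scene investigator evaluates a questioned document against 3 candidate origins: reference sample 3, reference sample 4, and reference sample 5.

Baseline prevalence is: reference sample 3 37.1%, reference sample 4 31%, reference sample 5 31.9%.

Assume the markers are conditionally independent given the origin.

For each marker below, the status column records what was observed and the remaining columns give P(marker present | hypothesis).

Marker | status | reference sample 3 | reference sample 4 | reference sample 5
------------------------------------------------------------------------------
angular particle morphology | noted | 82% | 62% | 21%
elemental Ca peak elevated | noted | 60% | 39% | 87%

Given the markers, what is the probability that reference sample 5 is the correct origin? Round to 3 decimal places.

By Bayes' rule with conditional independence, the unnormalized weight for each hypothesis is prior × ∏ likelihoods:
  reference sample 3: 0.371 × 0.82 × 0.60 = 0.18253
  reference sample 4: 0.310 × 0.62 × 0.39 = 0.074958
  reference sample 5: 0.319 × 0.21 × 0.87 = 0.058281
The unnormalized weights sum to 0.31577.
P(reference sample 5 | evidence) = 0.058281 / 0.31577 ≈ 0.185.

0.185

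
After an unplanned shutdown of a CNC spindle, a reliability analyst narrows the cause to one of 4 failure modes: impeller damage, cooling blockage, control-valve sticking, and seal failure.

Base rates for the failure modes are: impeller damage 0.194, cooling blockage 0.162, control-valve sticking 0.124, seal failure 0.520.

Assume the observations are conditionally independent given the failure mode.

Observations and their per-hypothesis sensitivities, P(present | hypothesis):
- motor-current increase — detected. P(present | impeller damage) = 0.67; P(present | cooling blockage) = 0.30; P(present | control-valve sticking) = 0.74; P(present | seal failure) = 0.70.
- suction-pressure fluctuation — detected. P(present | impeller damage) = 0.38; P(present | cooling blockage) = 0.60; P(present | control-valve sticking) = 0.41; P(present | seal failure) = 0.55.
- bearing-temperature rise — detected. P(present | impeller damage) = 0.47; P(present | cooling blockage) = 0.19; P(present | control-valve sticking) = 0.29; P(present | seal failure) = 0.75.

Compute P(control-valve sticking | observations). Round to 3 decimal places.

0.057

Multiply each prior by the joint likelihood of the evidence pattern:
  impeller damage: 0.194 × 0.67 × 0.38 × 0.47 = 0.023214
  cooling blockage: 0.162 × 0.30 × 0.60 × 0.19 = 0.0055404
  control-valve sticking: 0.124 × 0.74 × 0.41 × 0.29 = 0.01091
  seal failure: 0.520 × 0.70 × 0.55 × 0.75 = 0.15015
Marginal likelihood of the evidence = 0.18982.
P(control-valve sticking | evidence) = 0.01091 / 0.18982 ≈ 0.057.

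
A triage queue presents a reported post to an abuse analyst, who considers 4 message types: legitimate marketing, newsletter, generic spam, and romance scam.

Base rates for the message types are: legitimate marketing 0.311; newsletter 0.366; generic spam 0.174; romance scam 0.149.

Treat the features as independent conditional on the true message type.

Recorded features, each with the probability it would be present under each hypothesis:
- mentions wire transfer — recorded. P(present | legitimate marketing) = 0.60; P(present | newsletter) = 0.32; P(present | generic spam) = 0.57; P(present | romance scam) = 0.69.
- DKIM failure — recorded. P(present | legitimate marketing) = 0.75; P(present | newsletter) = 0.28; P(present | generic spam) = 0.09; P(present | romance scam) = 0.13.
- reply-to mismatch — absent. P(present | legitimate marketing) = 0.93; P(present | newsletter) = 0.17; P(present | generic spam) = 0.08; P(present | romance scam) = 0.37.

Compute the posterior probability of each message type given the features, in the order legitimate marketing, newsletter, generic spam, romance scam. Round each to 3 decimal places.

0.183, 0.507, 0.153, 0.157

By Bayes' rule with conditional independence, the unnormalized weight for each hypothesis is prior × ∏ likelihoods (using 1 − P(present | H) for each absent feature):
  legitimate marketing: 0.311 × 0.60 × 0.75 × (1 − 0.93) = 0.0097965
  newsletter: 0.366 × 0.32 × 0.28 × (1 − 0.17) = 0.027219
  generic spam: 0.174 × 0.57 × 0.09 × (1 − 0.08) = 0.0082121
  romance scam: 0.149 × 0.69 × 0.13 × (1 − 0.37) = 0.0084201
Normalizing constant Z = 0.0097965 + 0.027219 + 0.0082121 + 0.0084201 = 0.053647.
P(legitimate marketing | evidence) = 0.0097965 / 0.053647 ≈ 0.183
P(newsletter | evidence) = 0.027219 / 0.053647 ≈ 0.507
P(generic spam | evidence) = 0.0082121 / 0.053647 ≈ 0.153
P(romance scam | evidence) = 0.0084201 / 0.053647 ≈ 0.157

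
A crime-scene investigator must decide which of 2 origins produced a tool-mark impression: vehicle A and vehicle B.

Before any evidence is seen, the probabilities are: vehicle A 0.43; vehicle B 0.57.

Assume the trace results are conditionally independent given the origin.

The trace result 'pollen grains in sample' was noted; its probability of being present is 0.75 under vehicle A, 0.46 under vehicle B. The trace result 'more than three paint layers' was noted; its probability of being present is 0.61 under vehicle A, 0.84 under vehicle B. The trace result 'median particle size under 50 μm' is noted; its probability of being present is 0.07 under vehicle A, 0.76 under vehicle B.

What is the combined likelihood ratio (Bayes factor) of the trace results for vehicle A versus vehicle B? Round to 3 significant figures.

0.109

Take the product of per-trace result likelihoods under each hypothesis, then divide.
  vehicle A: 0.75 × 0.61 × 0.07 = 0.032025
  vehicle B: 0.46 × 0.84 × 0.76 = 0.29366
Bayes factor = 0.032025 / 0.29366 ≈ 0.109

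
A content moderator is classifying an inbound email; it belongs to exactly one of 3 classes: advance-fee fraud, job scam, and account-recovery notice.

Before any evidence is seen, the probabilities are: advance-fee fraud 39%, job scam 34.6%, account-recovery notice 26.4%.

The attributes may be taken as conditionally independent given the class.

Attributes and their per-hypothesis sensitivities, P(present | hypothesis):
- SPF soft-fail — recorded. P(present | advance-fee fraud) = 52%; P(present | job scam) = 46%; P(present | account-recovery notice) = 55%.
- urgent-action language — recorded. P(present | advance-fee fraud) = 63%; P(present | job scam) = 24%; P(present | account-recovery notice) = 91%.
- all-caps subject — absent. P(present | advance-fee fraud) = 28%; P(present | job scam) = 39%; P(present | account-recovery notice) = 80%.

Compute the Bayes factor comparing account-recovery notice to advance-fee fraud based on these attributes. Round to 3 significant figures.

Take the product of per-attribute likelihoods under each hypothesis (using 1 − P(present | H) for each absent attribute), then divide.
  account-recovery notice: 0.55 × 0.91 × (1 − 0.80) = 0.1001
  advance-fee fraud: 0.52 × 0.63 × (1 − 0.28) = 0.23587
Bayes factor = 0.1001 / 0.23587 ≈ 0.424

0.424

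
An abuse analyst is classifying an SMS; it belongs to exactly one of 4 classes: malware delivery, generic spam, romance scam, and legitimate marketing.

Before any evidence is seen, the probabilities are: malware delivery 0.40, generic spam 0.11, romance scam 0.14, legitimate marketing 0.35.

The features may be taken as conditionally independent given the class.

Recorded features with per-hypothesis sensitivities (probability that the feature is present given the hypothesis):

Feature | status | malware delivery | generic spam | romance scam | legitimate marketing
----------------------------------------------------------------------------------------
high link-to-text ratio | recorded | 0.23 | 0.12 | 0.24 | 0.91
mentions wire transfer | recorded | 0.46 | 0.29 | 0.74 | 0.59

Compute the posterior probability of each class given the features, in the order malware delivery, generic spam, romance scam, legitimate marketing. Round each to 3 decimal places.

0.163, 0.015, 0.096, 0.726

For each hypothesis, the unnormalized posterior weight is prior × product of the feature likelihoods:
  malware delivery: 0.40 × 0.23 × 0.46 = 0.04232
  generic spam: 0.11 × 0.12 × 0.29 = 0.003828
  romance scam: 0.14 × 0.24 × 0.74 = 0.024864
  legitimate marketing: 0.35 × 0.91 × 0.59 = 0.18791
Normalizing constant Z = 0.04232 + 0.003828 + 0.024864 + 0.18791 = 0.25893.
P(malware delivery | evidence) = 0.04232 / 0.25893 ≈ 0.163
P(generic spam | evidence) = 0.003828 / 0.25893 ≈ 0.015
P(romance scam | evidence) = 0.024864 / 0.25893 ≈ 0.096
P(legitimate marketing | evidence) = 0.18791 / 0.25893 ≈ 0.726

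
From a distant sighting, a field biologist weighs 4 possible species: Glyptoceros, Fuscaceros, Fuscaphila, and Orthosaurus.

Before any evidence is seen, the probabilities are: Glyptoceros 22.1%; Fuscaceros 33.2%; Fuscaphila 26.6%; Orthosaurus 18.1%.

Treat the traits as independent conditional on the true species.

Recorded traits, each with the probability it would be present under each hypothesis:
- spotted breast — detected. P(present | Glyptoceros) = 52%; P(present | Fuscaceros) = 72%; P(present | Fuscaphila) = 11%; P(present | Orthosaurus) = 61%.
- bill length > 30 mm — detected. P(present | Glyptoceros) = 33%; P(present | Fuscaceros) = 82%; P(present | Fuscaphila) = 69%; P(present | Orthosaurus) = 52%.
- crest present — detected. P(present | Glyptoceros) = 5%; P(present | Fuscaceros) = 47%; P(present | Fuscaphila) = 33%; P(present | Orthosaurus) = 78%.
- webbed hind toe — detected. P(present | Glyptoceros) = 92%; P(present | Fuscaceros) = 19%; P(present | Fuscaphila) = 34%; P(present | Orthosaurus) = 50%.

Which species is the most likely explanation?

Multiply each prior by the joint likelihood of the trait pattern:
  Glyptoceros: 0.221 × 0.52 × 0.33 × 0.05 × 0.92 = 0.0017445
  Fuscaceros: 0.332 × 0.72 × 0.82 × 0.47 × 0.19 = 0.017504
  Fuscaphila: 0.266 × 0.11 × 0.69 × 0.33 × 0.34 = 0.0022653
  Orthosaurus: 0.181 × 0.61 × 0.52 × 0.78 × 0.50 = 0.022391
Normalizing constant Z = 0.0017445 + 0.017504 + 0.0022653 + 0.022391 = 0.043905.
P(Glyptoceros | evidence) ≈ 0.0017445 / 0.043905 ≈ 0.040
P(Fuscaceros | evidence) ≈ 0.017504 / 0.043905 ≈ 0.399
P(Fuscaphila | evidence) ≈ 0.0022653 / 0.043905 ≈ 0.052
P(Orthosaurus | evidence) ≈ 0.022391 / 0.043905 ≈ 0.510
The largest is 0.510, so Orthosaurus is most probable.

Orthosaurus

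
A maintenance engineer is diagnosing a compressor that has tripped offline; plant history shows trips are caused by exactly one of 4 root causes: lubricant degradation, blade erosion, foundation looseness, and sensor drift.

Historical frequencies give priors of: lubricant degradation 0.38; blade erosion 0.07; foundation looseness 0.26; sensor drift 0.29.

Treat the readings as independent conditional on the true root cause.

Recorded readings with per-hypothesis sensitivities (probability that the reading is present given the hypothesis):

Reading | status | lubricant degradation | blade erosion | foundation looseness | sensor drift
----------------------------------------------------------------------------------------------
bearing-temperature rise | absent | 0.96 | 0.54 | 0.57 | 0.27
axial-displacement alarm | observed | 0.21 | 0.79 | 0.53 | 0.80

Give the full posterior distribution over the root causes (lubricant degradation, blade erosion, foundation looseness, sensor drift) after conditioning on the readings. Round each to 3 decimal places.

For each hypothesis, the unnormalized posterior weight is prior × product of the reading likelihoods (using 1 − P(present | H) for each absent reading):
  lubricant degradation: 0.38 × (1 − 0.96) × 0.21 = 0.003192
  blade erosion: 0.07 × (1 − 0.54) × 0.79 = 0.025438
  foundation looseness: 0.26 × (1 − 0.57) × 0.53 = 0.059254
  sensor drift: 0.29 × (1 − 0.27) × 0.80 = 0.16936
The unnormalized weights sum to 0.25724.
P(lubricant degradation | evidence) = 0.003192 / 0.25724 ≈ 0.012
P(blade erosion | evidence) = 0.025438 / 0.25724 ≈ 0.099
P(foundation looseness | evidence) = 0.059254 / 0.25724 ≈ 0.230
P(sensor drift | evidence) = 0.16936 / 0.25724 ≈ 0.658

0.012, 0.099, 0.230, 0.658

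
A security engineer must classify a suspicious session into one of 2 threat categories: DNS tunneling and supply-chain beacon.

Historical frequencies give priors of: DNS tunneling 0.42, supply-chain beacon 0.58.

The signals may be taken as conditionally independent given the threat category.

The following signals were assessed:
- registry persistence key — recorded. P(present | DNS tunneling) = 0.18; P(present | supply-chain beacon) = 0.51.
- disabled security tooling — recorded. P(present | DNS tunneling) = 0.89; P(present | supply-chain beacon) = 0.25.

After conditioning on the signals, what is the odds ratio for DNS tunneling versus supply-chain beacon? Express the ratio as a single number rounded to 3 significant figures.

0.910

The normalizing constant cancels in an odds ratio, so compute prior × likelihood for the two hypotheses only:
  DNS tunneling: 0.42 × 0.18 × 0.89 = 0.067284
  supply-chain beacon: 0.58 × 0.51 × 0.25 = 0.07395
Odds(DNS tunneling : supply-chain beacon) = 0.067284 / 0.07395 ≈ 0.910.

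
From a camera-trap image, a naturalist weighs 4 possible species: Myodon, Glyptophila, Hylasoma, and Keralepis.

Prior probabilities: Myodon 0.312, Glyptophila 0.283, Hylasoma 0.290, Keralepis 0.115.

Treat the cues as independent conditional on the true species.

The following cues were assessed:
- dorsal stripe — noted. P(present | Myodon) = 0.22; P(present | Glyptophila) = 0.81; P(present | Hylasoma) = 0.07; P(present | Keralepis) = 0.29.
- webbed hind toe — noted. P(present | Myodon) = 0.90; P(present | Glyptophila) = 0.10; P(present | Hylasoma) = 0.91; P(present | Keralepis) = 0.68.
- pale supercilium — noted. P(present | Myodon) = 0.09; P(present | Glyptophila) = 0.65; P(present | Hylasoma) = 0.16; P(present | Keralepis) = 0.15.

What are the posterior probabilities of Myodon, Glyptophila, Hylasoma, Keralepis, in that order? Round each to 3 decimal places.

0.207, 0.556, 0.110, 0.127

Multiply each prior by the joint likelihood of the cue pattern:
  Myodon: 0.312 × 0.22 × 0.90 × 0.09 = 0.0055598
  Glyptophila: 0.283 × 0.81 × 0.10 × 0.65 = 0.0149
  Hylasoma: 0.290 × 0.07 × 0.91 × 0.16 = 0.0029557
  Keralepis: 0.115 × 0.29 × 0.68 × 0.15 = 0.0034017
Marginal likelihood of the evidence = 0.026817.
P(Myodon | evidence) = 0.0055598 / 0.026817 ≈ 0.207
P(Glyptophila | evidence) = 0.0149 / 0.026817 ≈ 0.556
P(Hylasoma | evidence) = 0.0029557 / 0.026817 ≈ 0.110
P(Keralepis | evidence) = 0.0034017 / 0.026817 ≈ 0.127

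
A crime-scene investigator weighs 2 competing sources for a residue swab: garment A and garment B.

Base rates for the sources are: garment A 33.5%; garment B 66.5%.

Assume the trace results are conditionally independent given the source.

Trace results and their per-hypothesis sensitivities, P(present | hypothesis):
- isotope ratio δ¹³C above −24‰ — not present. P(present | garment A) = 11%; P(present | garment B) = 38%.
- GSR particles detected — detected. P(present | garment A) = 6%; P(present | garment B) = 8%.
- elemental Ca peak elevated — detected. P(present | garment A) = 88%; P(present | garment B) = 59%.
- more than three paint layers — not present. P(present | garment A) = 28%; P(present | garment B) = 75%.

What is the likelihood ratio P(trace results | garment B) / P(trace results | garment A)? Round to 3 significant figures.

0.216

Take the product of per-trace result likelihoods under each hypothesis (using 1 − P(present | H) for each absent trace result), then divide.
  garment B: (1 − 0.38) × 0.08 × 0.59 × (1 − 0.75) = 0.007316
  garment A: (1 − 0.11) × 0.06 × 0.88 × (1 − 0.28) = 0.033834
Bayes factor = 0.007316 / 0.033834 ≈ 0.216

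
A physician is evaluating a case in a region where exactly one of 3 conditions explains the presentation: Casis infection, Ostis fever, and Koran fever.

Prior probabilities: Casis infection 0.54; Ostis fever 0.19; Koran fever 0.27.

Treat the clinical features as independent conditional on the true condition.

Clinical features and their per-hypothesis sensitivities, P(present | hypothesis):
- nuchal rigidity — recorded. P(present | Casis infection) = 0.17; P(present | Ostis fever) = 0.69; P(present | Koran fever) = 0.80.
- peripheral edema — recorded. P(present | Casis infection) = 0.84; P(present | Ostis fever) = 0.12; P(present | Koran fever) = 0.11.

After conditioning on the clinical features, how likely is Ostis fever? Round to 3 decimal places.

Multiply each prior by the joint likelihood of the clinical feature pattern:
  Casis infection: 0.54 × 0.17 × 0.84 = 0.077112
  Ostis fever: 0.19 × 0.69 × 0.12 = 0.015732
  Koran fever: 0.27 × 0.80 × 0.11 = 0.02376
Normalizing constant Z = 0.077112 + 0.015732 + 0.02376 = 0.1166.
P(Ostis fever | evidence) = 0.015732 / 0.1166 ≈ 0.135.

0.135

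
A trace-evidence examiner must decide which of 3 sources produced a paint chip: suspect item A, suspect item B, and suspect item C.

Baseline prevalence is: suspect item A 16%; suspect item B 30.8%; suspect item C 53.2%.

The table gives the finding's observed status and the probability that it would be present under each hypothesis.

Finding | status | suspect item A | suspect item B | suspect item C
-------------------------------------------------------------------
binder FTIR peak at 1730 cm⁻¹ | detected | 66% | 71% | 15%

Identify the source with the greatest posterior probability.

By Bayes' rule, the unnormalized weight for each hypothesis is prior × likelihood:
  suspect item A: 0.160 × 0.66 = 0.1056
  suspect item B: 0.308 × 0.71 = 0.21868
  suspect item C: 0.532 × 0.15 = 0.0798
Normalizing constant Z = 0.1056 + 0.21868 + 0.0798 = 0.40408.
P(suspect item A | evidence) ≈ 0.1056 / 0.40408 ≈ 0.261
P(suspect item B | evidence) ≈ 0.21868 / 0.40408 ≈ 0.541
P(suspect item C | evidence) ≈ 0.0798 / 0.40408 ≈ 0.197
The largest is 0.541, so suspect item B is most probable.

suspect item B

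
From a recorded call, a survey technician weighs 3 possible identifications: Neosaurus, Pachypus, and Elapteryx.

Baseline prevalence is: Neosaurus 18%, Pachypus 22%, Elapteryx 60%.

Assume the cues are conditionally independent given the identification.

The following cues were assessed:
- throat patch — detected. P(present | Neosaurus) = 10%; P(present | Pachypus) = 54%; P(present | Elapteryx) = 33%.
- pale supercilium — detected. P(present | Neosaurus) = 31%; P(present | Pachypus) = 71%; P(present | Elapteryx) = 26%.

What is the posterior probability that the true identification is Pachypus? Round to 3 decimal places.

0.596

For each hypothesis, the unnormalized posterior weight is prior × product of the cue likelihoods:
  Neosaurus: 0.18 × 0.10 × 0.31 = 0.00558
  Pachypus: 0.22 × 0.54 × 0.71 = 0.084348
  Elapteryx: 0.60 × 0.33 × 0.26 = 0.05148
The unnormalized weights sum to 0.14141.
P(Pachypus | evidence) = 0.084348 / 0.14141 ≈ 0.596.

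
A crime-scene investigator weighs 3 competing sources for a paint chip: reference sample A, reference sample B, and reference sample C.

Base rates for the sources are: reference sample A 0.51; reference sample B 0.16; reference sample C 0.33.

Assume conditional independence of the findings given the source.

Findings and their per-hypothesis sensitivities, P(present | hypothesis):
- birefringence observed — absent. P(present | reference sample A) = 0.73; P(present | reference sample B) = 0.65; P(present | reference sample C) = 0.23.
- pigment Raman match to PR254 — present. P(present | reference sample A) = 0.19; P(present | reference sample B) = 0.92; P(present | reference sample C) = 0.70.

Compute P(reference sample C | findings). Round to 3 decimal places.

By Bayes' rule with conditional independence, the unnormalized weight for each hypothesis is prior × ∏ likelihoods (using 1 − P(present | H) for each absent finding):
  reference sample A: 0.51 × (1 − 0.73) × 0.19 = 0.026163
  reference sample B: 0.16 × (1 − 0.65) × 0.92 = 0.05152
  reference sample C: 0.33 × (1 − 0.23) × 0.70 = 0.17787
Marginal likelihood of the evidence = 0.25555.
P(reference sample C | evidence) = 0.17787 / 0.25555 ≈ 0.696.

0.696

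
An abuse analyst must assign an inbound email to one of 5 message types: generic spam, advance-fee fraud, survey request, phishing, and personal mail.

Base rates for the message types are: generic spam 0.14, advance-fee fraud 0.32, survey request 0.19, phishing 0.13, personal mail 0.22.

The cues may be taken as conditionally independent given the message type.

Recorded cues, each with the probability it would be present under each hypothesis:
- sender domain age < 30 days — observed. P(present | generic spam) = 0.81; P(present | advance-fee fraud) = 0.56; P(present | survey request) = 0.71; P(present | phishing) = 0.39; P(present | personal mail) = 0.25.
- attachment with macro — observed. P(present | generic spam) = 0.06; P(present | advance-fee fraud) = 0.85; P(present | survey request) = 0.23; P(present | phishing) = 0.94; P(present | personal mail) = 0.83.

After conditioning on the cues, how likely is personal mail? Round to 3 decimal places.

0.161

Multiply each prior by the joint likelihood of the cue pattern:
  generic spam: 0.14 × 0.81 × 0.06 = 0.006804
  advance-fee fraud: 0.32 × 0.56 × 0.85 = 0.15232
  survey request: 0.19 × 0.71 × 0.23 = 0.031027
  phishing: 0.13 × 0.39 × 0.94 = 0.047658
  personal mail: 0.22 × 0.25 × 0.83 = 0.04565
The unnormalized weights sum to 0.28346.
P(personal mail | evidence) = 0.04565 / 0.28346 ≈ 0.161.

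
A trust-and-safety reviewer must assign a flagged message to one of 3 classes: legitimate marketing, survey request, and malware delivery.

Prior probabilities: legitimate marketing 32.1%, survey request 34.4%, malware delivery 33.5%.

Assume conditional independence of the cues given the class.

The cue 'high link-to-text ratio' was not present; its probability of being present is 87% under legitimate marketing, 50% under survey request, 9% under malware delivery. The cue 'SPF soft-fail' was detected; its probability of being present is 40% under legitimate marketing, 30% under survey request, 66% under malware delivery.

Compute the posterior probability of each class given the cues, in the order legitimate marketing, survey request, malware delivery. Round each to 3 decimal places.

0.062, 0.191, 0.747

Multiply each prior by the joint likelihood of the cue pattern (using 1 − P(present | H) for each absent cue):
  legitimate marketing: 0.321 × (1 − 0.87) × 0.40 = 0.016692
  survey request: 0.344 × (1 − 0.50) × 0.30 = 0.0516
  malware delivery: 0.335 × (1 − 0.09) × 0.66 = 0.2012
Normalizing constant Z = 0.016692 + 0.0516 + 0.2012 = 0.26949.
P(legitimate marketing | evidence) = 0.016692 / 0.26949 ≈ 0.062
P(survey request | evidence) = 0.0516 / 0.26949 ≈ 0.191
P(malware delivery | evidence) = 0.2012 / 0.26949 ≈ 0.747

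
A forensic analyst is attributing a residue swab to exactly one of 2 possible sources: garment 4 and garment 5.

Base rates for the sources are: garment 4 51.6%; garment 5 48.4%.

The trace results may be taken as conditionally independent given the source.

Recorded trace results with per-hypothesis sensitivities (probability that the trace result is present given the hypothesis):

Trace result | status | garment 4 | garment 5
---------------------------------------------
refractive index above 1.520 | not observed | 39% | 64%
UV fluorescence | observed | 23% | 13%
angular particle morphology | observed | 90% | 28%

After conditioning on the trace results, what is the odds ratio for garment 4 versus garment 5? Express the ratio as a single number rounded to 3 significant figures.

10.3

The normalizing constant cancels in an odds ratio, so compute prior × likelihood for the two hypotheses only (using 1 − P(present | H) for each absent trace result):
  garment 4: 0.516 × (1 − 0.39) × 0.23 × 0.90 = 0.065155
  garment 5: 0.484 × (1 − 0.64) × 0.13 × 0.28 = 0.0063423
Posterior odds = 0.065155 / 0.0063423 ≈ 10.3.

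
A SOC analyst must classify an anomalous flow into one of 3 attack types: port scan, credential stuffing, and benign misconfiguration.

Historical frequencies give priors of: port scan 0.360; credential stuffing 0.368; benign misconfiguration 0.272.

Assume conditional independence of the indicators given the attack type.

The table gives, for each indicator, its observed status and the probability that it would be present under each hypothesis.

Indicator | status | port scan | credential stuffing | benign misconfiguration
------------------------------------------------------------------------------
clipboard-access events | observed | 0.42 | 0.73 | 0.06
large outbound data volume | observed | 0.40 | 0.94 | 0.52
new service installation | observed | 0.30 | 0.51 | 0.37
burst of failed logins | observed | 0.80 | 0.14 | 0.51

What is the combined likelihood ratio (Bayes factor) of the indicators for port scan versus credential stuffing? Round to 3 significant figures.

The Bayes factor is the ratio of the joint likelihoods of the indicator pattern under the two hypotheses.
  port scan: 0.42 × 0.40 × 0.30 × 0.80 = 0.04032
  credential stuffing: 0.73 × 0.94 × 0.51 × 0.14 = 0.048995
Bayes factor = 0.04032 / 0.048995 ≈ 0.823

0.823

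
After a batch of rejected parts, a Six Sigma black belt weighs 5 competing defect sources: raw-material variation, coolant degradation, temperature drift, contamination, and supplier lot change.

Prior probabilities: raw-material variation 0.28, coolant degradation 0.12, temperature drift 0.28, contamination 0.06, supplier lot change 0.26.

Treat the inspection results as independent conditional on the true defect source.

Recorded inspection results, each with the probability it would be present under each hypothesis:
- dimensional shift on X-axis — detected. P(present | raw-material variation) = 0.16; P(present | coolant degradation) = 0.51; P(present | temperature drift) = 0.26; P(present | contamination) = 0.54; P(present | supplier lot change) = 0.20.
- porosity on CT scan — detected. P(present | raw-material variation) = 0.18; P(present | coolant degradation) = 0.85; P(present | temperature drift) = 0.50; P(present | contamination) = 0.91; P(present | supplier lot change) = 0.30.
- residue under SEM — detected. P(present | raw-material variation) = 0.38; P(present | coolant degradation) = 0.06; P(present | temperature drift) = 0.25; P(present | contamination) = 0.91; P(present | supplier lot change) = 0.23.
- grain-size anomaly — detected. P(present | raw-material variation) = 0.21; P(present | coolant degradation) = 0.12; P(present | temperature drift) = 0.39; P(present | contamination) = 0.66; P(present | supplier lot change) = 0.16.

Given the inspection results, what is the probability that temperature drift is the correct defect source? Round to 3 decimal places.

For each hypothesis, the unnormalized posterior weight is prior × product of the inspection result likelihoods:
  raw-material variation: 0.28 × 0.16 × 0.18 × 0.38 × 0.21 = 0.00064351
  coolant degradation: 0.12 × 0.51 × 0.85 × 0.06 × 0.12 = 0.00037454
  temperature drift: 0.28 × 0.26 × 0.50 × 0.25 × 0.39 = 0.003549
  contamination: 0.06 × 0.54 × 0.91 × 0.91 × 0.66 = 0.017708
  supplier lot change: 0.26 × 0.20 × 0.30 × 0.23 × 0.16 = 0.00057408
Normalizing constant Z = 0.00064351 + 0.00037454 + 0.003549 + 0.017708 + 0.00057408 = 0.022849.
P(temperature drift | evidence) = 0.003549 / 0.022849 ≈ 0.155.

0.155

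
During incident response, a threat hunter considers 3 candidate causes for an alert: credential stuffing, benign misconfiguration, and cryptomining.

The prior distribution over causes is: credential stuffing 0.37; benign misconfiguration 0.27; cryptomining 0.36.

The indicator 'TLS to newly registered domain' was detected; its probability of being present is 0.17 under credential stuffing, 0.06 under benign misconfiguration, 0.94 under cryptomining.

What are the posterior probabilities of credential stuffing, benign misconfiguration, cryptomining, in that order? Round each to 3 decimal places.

0.151, 0.039, 0.811

By Bayes' rule, the unnormalized weight for each hypothesis is prior × likelihood:
  credential stuffing: 0.37 × 0.17 = 0.0629
  benign misconfiguration: 0.27 × 0.06 = 0.0162
  cryptomining: 0.36 × 0.94 = 0.3384
Marginal likelihood of the evidence = 0.4175.
P(credential stuffing | evidence) = 0.0629 / 0.4175 ≈ 0.151
P(benign misconfiguration | evidence) = 0.0162 / 0.4175 ≈ 0.039
P(cryptomining | evidence) = 0.3384 / 0.4175 ≈ 0.811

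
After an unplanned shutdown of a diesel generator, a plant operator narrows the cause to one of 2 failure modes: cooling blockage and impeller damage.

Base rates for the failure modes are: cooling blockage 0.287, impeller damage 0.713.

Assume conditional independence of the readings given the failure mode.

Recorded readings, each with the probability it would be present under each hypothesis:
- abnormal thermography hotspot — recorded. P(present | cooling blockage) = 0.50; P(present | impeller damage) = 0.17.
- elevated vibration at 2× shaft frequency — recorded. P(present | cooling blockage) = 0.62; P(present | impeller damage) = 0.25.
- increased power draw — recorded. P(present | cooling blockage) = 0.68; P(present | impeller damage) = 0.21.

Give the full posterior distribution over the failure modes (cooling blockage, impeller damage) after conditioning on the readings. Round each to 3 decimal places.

0.905, 0.095

By Bayes' rule with conditional independence, the unnormalized weight for each hypothesis is prior × ∏ likelihoods:
  cooling blockage: 0.287 × 0.50 × 0.62 × 0.68 = 0.0605
  impeller damage: 0.713 × 0.17 × 0.25 × 0.21 = 0.0063635
The unnormalized weights sum to 0.066863.
P(cooling blockage | evidence) = 0.0605 / 0.066863 ≈ 0.905
P(impeller damage | evidence) = 0.0063635 / 0.066863 ≈ 0.095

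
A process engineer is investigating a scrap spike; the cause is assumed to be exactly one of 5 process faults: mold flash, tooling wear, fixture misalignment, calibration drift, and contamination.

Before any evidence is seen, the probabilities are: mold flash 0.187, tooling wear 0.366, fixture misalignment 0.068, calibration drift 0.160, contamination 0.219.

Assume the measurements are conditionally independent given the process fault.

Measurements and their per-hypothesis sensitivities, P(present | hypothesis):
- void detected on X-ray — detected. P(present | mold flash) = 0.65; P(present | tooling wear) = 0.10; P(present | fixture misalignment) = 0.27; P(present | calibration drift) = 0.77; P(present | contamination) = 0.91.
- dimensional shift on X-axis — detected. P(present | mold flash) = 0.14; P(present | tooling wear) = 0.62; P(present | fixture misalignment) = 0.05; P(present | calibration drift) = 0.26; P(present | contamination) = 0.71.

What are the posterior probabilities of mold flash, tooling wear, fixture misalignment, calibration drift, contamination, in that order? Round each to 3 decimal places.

Multiply each prior by the joint likelihood of the measurement pattern:
  mold flash: 0.187 × 0.65 × 0.14 = 0.017017
  tooling wear: 0.366 × 0.10 × 0.62 = 0.022692
  fixture misalignment: 0.068 × 0.27 × 0.05 = 0.000918
  calibration drift: 0.160 × 0.77 × 0.26 = 0.032032
  contamination: 0.219 × 0.91 × 0.71 = 0.1415
The unnormalized weights sum to 0.21415.
P(mold flash | evidence) = 0.017017 / 0.21415 ≈ 0.079
P(tooling wear | evidence) = 0.022692 / 0.21415 ≈ 0.106
P(fixture misalignment | evidence) = 0.000918 / 0.21415 ≈ 0.004
P(calibration drift | evidence) = 0.032032 / 0.21415 ≈ 0.150
P(contamination | evidence) = 0.1415 / 0.21415 ≈ 0.661

0.079, 0.106, 0.004, 0.150, 0.661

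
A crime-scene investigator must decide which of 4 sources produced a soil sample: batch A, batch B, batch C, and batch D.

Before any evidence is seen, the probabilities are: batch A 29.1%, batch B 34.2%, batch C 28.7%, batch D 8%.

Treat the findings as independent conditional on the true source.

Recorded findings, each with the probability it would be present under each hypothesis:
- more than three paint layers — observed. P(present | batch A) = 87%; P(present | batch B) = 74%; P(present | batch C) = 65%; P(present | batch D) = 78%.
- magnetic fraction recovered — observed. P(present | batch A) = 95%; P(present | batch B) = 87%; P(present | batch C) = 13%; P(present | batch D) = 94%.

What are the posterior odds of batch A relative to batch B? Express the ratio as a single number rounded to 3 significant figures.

1.09

The normalizing constant cancels in an odds ratio, so compute prior × likelihood for the two hypotheses only:
  batch A: 0.291 × 0.87 × 0.95 = 0.24051
  batch B: 0.342 × 0.74 × 0.87 = 0.22018
Posterior odds = 0.24051 / 0.22018 ≈ 1.09.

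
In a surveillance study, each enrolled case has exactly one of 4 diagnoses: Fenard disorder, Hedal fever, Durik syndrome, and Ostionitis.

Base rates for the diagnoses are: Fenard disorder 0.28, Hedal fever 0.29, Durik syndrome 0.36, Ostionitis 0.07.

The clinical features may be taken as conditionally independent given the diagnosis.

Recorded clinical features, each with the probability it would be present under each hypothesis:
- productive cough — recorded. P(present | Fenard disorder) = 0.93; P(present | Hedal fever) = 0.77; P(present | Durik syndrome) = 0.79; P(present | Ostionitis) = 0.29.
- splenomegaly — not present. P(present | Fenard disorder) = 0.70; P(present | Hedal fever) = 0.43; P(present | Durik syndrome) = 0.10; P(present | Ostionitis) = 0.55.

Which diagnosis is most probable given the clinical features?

Durik syndrome

Multiply each prior by the joint likelihood of the clinical feature pattern (using 1 − P(present | H) for each absent clinical feature):
  Fenard disorder: 0.28 × 0.93 × (1 − 0.70) = 0.07812
  Hedal fever: 0.29 × 0.77 × (1 − 0.43) = 0.12728
  Durik syndrome: 0.36 × 0.79 × (1 − 0.10) = 0.25596
  Ostionitis: 0.07 × 0.29 × (1 − 0.55) = 0.009135
The unnormalized weights sum to 0.4705.
P(Fenard disorder | evidence) ≈ 0.07812 / 0.4705 ≈ 0.166
P(Hedal fever | evidence) ≈ 0.12728 / 0.4705 ≈ 0.271
P(Durik syndrome | evidence) ≈ 0.25596 / 0.4705 ≈ 0.544
P(Ostionitis | evidence) ≈ 0.009135 / 0.4705 ≈ 0.019
The largest is 0.544, so Durik syndrome is most probable.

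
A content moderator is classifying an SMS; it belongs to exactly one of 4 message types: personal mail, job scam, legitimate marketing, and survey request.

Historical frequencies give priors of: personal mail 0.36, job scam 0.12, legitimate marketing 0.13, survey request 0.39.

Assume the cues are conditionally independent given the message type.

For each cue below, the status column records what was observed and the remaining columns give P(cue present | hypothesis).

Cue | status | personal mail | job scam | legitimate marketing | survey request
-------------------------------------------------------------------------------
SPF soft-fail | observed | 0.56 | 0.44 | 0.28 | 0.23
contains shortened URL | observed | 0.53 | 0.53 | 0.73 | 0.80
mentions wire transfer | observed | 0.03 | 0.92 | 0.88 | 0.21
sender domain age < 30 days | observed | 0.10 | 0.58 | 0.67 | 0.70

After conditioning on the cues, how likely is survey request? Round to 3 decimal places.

0.254

For each hypothesis, the unnormalized posterior weight is prior × product of the cue likelihoods:
  personal mail: 0.36 × 0.56 × 0.53 × 0.03 × 0.10 = 0.00032054
  job scam: 0.12 × 0.44 × 0.53 × 0.92 × 0.58 = 0.014932
  legitimate marketing: 0.13 × 0.28 × 0.73 × 0.88 × 0.67 = 0.015667
  survey request: 0.39 × 0.23 × 0.80 × 0.21 × 0.70 = 0.010549
Normalizing constant Z = 0.00032054 + 0.014932 + 0.015667 + 0.010549 = 0.041468.
P(survey request | evidence) = 0.010549 / 0.041468 ≈ 0.254.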